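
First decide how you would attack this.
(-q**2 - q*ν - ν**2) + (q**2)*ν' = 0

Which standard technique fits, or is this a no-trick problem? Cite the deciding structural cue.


Best approach: the homogeneous substitution — solved for the derivative, the right side is unchanged under scaling q and ν together — it depends only on the ratio ν/q, so substitute a single ratio variable.


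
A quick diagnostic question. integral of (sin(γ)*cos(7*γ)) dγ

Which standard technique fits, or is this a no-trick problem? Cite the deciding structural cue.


Technique: a trigonometric identity — mixed-frequency products such as sin(γ)*cos(7*γ) are designed for the product-to-sum formula.


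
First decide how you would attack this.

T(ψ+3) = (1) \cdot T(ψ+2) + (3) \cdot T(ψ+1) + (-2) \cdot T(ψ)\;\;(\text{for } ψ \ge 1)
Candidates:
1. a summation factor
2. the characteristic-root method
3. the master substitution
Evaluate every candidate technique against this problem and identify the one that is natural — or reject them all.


Diagnosis: the characteristic-root method — no index-dependence in the weights and nothing inhomogeneous: classic characteristic-equation setup.
- a summation factor: the recurrence reaches back more than one step, outside the first-order family a summation factor normalizes.
- the characteristic-root method — yes, a natural case for it.
- the master substitution: the recursion shifts the index rather than dividing it.


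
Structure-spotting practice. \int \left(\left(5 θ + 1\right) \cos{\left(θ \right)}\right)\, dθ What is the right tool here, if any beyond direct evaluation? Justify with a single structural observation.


Diagnosis: integration by parts — a polynomial factor 5 θ + 1 multiplies \cos{\left(θ \right)}; differentiating 5 θ + 1 lowers its degree while \cos{\left(θ \right)} integrates cleanly, so parts wins.


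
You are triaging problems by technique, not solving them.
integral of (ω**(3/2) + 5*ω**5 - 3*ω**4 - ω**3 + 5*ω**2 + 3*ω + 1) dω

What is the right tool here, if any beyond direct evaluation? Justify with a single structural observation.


Verdict: no special technique — the integrand is a sum of constant multiples of powers of ω — integrate term by term.


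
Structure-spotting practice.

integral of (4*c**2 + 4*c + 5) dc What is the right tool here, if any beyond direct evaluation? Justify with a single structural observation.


Diagnosis: no special technique — a term-by-term power-rule job in c; no substitution or rearrangement earns its keep here.


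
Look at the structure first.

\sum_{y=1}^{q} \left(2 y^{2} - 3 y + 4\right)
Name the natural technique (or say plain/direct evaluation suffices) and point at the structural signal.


Diagnosis: no special technique — this is bookkeeping, not technique: standard formulas for sums of constant-multiple powers of y apply termwise.


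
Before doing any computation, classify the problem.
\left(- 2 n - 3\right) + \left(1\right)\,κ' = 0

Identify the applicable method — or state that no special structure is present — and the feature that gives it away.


Verdict: no special technique — solved for the derivative, no κ appears — this is antidifferentiation in n wearing ODE clothing.


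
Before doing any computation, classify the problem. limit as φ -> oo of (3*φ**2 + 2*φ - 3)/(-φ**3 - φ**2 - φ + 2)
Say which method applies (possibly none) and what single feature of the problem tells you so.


Technique: dominant-term comparison — at large φ only the top-degree terms survive; compare the leading terms and the limit falls out. l'Hôpital's at-infinity variant applies to the expression viewed as a single quotient; the leading-term comparison is the direct route.


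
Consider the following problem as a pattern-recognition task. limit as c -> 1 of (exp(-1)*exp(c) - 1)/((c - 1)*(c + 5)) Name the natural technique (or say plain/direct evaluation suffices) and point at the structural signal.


Technique: l'Hôpital's rule (0/0) — numerator and denominator both vanish at 1 — a genuine 0/0 form, which is exactly when l'Hôpital applies. A first-order expansion at the point is an equally standard path; the rule packages it.


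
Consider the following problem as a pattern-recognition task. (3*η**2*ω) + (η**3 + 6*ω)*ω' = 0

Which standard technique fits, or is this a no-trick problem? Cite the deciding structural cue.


Verdict: the exact-equation method — checking ∂/∂ω of 3*η**2*ω against ∂/∂η of η**3 + 6*ω: they match — the equation is exact as it stands.


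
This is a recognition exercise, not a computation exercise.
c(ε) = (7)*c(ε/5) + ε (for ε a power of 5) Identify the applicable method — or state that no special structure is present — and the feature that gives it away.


Method: the master substitution — the recursive call is at index ε/5 rather than a shift, a divide-and-conquer shape — substituting ε = 5^m linearizes it.


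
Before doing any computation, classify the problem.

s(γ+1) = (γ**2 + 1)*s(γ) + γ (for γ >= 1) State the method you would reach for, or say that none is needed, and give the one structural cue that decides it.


Verdict: a summation factor — one step of memory with a weight γ**2 + 1 that changes as the index grows — the summation-factor construction is built for this.


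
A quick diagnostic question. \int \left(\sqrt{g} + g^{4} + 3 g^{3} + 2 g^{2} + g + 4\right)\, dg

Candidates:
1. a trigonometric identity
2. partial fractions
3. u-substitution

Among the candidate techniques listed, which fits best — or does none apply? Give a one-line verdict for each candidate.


Diagnosis: no special technique — the integrand is a sum of constant multiples of powers of g — integrate term by term.
- a trigonometric identity: with no trigonometric functions present, identity rewriting has no target.
- partial fractions — the expression is not a ratio of polynomials that decomposes further.
- u-substitution — no subexpression of the integrand pairs with its own derivative as a factor — individual terms may offer their own substitutions, but any change of variable covering the whole integral would have to be constructed from outside the expression.


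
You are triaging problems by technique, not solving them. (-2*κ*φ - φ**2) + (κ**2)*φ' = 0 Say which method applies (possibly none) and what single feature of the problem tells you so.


Diagnosis: the homogeneous substitution — scaling κ and φ together leaves the slope fixed — it depends only on φ/κ, so substitute the ratio. Rearranged, this also fits the Bernoulli template directly; the homogeneous substitution reads the structure without the rearrangement.


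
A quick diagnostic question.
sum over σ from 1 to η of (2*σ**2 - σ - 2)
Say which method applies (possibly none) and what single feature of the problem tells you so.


Best approach: no special technique — no cancellation, no constant ratio, no binomial weights — just polynomial terms summed directly.


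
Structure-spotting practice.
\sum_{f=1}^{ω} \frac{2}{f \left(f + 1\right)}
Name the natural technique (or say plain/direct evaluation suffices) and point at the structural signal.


Diagnosis: telescoping — \frac{2}{f \left(f + 1\right)} decomposes into shift-paired simple fractions; the series telescopes to finitely many boundary pieces.


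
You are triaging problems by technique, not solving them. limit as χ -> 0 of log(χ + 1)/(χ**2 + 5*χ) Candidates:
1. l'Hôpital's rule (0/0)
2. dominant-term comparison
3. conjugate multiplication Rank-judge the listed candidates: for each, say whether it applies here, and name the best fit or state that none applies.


Best approach: l'Hôpital's rule (0/0) — both numerator and denominator vanish at 0: the genuine 0/0 indeterminate that l'Hôpital exists for. One could equally expand both pieces locally and compare leading terms; the rule does that in one stroke.
- l'Hôpital's rule (0/0) — yes — fits the structure here.
- dominant-term comparison — this is not a rational comparison of growth rates at infinity.
- conjugate multiplication: there are no radicals in tension whose conjugate would simplify matters.


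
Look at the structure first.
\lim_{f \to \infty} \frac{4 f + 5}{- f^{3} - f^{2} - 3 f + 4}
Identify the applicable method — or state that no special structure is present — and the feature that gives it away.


Technique: dominant-term comparison — growth-rate triage: the leading powers of f decide the limit, everything else is noise. l'Hôpital's at-infinity variant applies to the expression viewed as a single quotient; the leading-term comparison is the direct route.


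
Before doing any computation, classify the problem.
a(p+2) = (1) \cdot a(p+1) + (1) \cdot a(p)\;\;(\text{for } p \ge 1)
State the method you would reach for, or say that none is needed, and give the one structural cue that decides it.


Technique: the characteristic-root method — because shifting p leaves the equation's coefficients unchanged, exponential trials reduce it to algebra.


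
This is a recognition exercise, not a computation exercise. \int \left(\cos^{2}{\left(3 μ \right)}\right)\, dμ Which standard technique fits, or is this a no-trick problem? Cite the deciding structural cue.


Best approach: a trigonometric identity — the even trigonometric power \cos^{2}{\left(3 μ \right)} reduces by a double-angle identity before any integration is attempted.


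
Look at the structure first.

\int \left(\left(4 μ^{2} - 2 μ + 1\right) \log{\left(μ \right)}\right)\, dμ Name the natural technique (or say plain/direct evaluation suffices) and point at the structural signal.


Method: integration by parts — the logarithm \log{\left(μ \right)} wants to be differentiated, not integrated; parts makes that legal.


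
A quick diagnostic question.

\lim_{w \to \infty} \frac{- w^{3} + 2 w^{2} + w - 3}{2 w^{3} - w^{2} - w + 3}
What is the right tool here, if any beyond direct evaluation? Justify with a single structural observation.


Technique: dominant-term comparison — growth-rate triage: the leading powers of w decide the limit, everything else is noise. Viewed as a single quotient this is an ∞/∞ form — an at-infinity application of l'Hôpital's rule would also resolve it; comparing leading growth reads the answer without differentiating.


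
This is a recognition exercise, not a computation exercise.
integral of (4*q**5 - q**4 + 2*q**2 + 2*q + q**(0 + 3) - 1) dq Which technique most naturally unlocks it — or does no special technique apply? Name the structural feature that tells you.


Method: no special technique — scan for structure and find none: constant multiples of powers of q, integrate directly.


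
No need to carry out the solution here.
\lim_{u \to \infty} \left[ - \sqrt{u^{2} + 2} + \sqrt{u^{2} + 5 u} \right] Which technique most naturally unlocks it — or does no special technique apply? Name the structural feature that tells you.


Method: conjugate multiplication — two divergent pieces with a minus sign between them and a radical in the mix: rationalize \sqrt{u^{2} + 5 u} - \sqrt{u^{2} + 2} before any limit law applies.


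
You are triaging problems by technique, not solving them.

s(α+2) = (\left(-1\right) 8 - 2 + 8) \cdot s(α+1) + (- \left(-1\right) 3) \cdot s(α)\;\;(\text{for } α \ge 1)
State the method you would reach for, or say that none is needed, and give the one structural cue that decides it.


Best approach: the characteristic-root method — the recurrence treats every index alike (constant coefficients, no forcing) — precisely the regime where r^α trials close it.


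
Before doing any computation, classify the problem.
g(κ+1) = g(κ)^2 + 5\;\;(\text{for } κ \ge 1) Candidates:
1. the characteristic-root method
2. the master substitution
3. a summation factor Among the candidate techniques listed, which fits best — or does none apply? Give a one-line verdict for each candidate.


Best approach: no special technique — once the recursion is nonlinear, characteristic roots, master substitutions, and summation factors are all off the table.
- the characteristic-root method — the recursion is nonlinear in the sequence values, so no linear-modes ansatz applies.
- the master substitution — there is no divide-the-index recursive argument.
- a summation factor: the recursion is nonlinear — outside the first-order linear family a summation factor addresses.


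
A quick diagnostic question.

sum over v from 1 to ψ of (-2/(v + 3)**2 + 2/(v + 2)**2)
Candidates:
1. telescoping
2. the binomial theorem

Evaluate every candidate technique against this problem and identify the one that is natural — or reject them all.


Technique: telescoping — the summand is 2/(v + 2)**2 minus the same expression shifted by one, so consecutive terms cancel in pairs.
- telescoping — yes, a natural case for it.
- the binomial theorem — no binomial coefficients pair with matched powers.


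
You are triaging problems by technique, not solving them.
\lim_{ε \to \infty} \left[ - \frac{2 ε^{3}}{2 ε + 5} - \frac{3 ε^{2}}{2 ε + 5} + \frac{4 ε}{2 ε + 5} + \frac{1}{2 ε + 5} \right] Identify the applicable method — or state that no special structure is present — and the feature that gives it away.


Method: dominant-term comparison — growth-rate triage: the leading powers of ε decide the limit, everything else is noise. Differentiating the expression as a single quotient would eventually settle it as well; matching dominant growth settles it immediately.


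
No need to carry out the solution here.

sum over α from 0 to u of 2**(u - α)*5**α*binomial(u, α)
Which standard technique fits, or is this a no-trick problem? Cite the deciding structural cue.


Diagnosis: the binomial theorem — the binomial coefficients weight matched powers of 5 and 2, which is exactly the expansion of a binomial power.


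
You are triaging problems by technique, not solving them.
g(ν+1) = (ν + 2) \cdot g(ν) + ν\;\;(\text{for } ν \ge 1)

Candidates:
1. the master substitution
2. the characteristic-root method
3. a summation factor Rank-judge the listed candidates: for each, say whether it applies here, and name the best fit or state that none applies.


Verdict: a summation factor — normalize by the running product of ν + 2: the left side becomes a difference, and differences sum.
- the master substitution — the recursive argument is a shift of the index, not a fixed fraction of it.
- the characteristic-root method — the coefficients vary with the index, breaking the constant-coefficient structure the method needs.
- a summation factor: yes, a natural case for it.


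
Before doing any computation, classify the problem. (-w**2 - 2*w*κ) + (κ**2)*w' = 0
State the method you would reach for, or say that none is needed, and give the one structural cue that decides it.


Verdict: the homogeneous substitution — scaling κ and w together leaves the slope fixed — it depends only on w/κ, so substitute the ratio. Rearranged, this also fits the Bernoulli template directly; the homogeneous substitution reads the structure without the rearrangement.


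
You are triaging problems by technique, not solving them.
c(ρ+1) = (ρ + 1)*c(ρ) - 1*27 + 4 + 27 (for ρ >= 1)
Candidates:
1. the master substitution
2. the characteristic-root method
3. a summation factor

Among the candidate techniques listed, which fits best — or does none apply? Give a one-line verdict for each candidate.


Verdict: a summation factor — an index-dependent multiplier ρ + 1 rules out characteristic roots; a summation factor converts it to a pure difference.
- the master substitution — with no divided-index recursive call, reindexing by powers of a base buys nothing.
- the characteristic-root method: an index-dependent weight blocks the pure exponential ansatz.
- a summation factor — yes — fits the structure here.


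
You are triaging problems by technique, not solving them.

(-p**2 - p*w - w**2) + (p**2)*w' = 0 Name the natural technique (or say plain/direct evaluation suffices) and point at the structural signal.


Technique: the homogeneous substitution — solved for the derivative, the right side is unchanged under scaling p and w together — it depends only on the ratio w/p, so substitute a single ratio variable.


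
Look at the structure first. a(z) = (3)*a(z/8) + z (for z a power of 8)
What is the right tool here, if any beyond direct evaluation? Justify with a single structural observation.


Diagnosis: the master substitution — the recursive call is at index z/8 rather than a shift, a divide-and-conquer shape — substituting z = 8^m linearizes it.


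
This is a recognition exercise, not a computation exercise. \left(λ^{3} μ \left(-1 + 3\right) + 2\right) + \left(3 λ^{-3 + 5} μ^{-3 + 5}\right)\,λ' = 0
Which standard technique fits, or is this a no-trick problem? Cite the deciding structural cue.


Best approach: the exact-equation method — because the two cross partials coincide, the form is conservative as written — recover its potential in (μ, λ).


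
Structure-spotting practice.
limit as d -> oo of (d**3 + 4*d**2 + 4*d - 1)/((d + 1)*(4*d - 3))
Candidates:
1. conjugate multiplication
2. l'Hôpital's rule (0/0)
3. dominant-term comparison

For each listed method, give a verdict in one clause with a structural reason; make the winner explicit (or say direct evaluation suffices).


Diagnosis: dominant-term comparison — divide by the highest power of d present: lower-order terms vanish and the dominant ratio remains.
- conjugate multiplication: no difference of divergent radicals appears, so rationalizing has nothing to cancel.
- l'Hôpital's rule (0/0): viewed as a single quotient this runs to ∞/∞, not the 0/0 clash this candidate addresses; an at-infinity variant of the rule would resolve it, but comparing leading growth reads the answer without differentiating.
- dominant-term comparison: yes — fits the structure here.


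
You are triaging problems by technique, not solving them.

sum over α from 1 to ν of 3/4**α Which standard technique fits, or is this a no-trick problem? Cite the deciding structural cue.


Verdict: the geometric series formula — consecutive terms stand in a fixed index-free ratio — the geometric sum formula closes it.


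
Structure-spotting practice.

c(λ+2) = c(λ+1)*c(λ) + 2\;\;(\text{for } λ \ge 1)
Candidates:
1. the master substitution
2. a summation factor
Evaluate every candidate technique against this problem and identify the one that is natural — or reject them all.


Method: no special technique — the map from one term to the next is curved, not linear, so linear closed-form machinery does not attach.
- the master substitution: no fixed divisor shrinks the index between calls.
- a summation factor — the recursion is nonlinear — outside the first-order linear family a summation factor addresses.


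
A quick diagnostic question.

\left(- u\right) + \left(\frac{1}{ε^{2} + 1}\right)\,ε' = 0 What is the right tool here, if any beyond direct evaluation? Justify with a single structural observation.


Technique: separation of variables — solved for the derivative, the right side factors as u times ε^{2} + 1 — all u-dependence separates from all ε-dependence. The equation is exact as it stands too — a potential function exists — though separation reads the split structure directly.


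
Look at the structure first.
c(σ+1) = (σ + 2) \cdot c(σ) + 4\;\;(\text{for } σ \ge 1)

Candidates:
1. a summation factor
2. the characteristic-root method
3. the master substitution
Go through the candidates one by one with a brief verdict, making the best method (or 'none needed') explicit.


Best approach: a summation factor — normalize by the running product of σ + 2: the left side becomes a difference, and differences sum.
- a summation factor: a fit — the right tool for this form.
- the characteristic-root method — the coefficients change with the index, which the root method cannot absorb.
- the master substitution — the recursion shifts the index rather than dividing it.


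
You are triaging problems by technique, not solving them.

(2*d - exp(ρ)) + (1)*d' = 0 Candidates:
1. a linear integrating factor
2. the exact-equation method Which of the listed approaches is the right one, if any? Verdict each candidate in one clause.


Technique: a linear integrating factor — first power of d, nonzero forcing: the integrating-factor recipe applies verbatim with p = 2.
- a linear integrating factor — yes — fits the structure here.
- the exact-equation method — the mixed-partials test fails on this split — it is not an exact differential as presented.


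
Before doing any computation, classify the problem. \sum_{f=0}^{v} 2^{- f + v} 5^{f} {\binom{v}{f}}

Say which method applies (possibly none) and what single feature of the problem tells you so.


Method: the binomial theorem — terms weighting {\binom{v}{f}} against matched powers of 5 and 2 reassemble into (5 + 2)^v by the binomial theorem.


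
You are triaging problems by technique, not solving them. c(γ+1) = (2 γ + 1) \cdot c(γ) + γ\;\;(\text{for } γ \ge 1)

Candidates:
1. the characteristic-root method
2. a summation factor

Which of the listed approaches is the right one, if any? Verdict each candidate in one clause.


Best approach: a summation factor — it is first-order linear but the coefficient 2 γ + 1 depends on the index, so multiply through by a summation factor to telescope it.
- the characteristic-root method — the coefficients change with the index, which the root method cannot absorb.
- a summation factor: yes — fits the structure here.


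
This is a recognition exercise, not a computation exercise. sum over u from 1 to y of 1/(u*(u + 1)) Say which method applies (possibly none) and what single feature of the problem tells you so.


Method: telescoping — after splitting 1/(u*(u + 1)) into partial fractions, the pieces are shifted copies of one function and cancel telescopically.


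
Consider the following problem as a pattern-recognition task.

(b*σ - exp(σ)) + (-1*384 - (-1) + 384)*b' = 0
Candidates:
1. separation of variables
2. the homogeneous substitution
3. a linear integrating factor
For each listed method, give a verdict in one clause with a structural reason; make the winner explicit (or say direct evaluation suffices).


Verdict: a linear integrating factor — first power of b, nonzero forcing: the integrating-factor recipe applies verbatim with p = σ.
- separation of variables — the two dependences do not factor apart.
- the homogeneous substitution: rescaling both variables together changes the slope, so no ratio substitution collapses it.
- a linear integrating factor — applicable, and directly so.


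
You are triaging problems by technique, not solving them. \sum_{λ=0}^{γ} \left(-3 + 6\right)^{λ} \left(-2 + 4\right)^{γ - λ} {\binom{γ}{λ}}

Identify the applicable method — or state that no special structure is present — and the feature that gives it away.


Diagnosis: the binomial theorem — binomial coefficients against complementary powers of (-3 + 6) and (-2 + 4): recognize the binomial expansion and resum.


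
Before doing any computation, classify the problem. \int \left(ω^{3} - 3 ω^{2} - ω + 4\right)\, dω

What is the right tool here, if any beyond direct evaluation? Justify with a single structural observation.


Method: no special technique — every term is a constant multiple of a power of ω; term-wise power-rule integration needs no preliminary transformation.


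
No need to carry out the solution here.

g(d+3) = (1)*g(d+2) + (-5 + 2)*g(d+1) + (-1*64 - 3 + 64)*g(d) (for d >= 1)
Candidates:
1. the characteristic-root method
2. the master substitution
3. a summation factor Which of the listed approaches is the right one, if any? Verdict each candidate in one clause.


Diagnosis: the characteristic-root method — try a geometric ansatz r^d: constant coefficients turn the recurrence into one polynomial equation in r.
- the characteristic-root method — a fit — the right tool for this form.
- the master substitution: this is shift-type recursion, outside the divide-and-conquer template.
- a summation factor — a summation factor telescopes one-step recursions; this one carries higher-order memory.


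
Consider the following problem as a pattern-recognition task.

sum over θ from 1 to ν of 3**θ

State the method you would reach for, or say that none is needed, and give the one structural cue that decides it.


Verdict: the geometric series formula — each term is 3 times the previous one, so the geometric-series formula applies directly.


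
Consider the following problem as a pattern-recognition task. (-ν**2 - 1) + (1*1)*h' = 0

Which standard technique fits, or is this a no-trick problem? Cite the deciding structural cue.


Method: no special technique — the slope is a pure function of ν; integrate both sides and be done.


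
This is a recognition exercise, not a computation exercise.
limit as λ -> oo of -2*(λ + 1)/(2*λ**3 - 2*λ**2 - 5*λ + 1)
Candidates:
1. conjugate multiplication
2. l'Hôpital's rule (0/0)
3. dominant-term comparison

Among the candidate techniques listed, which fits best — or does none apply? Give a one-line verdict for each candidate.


Diagnosis: dominant-term comparison — at large λ only the top-degree terms survive; compare the leading terms and the limit falls out.
- conjugate multiplication — no difference of divergent radicals appears, so rationalizing has nothing to cancel.
- l'Hôpital's rule (0/0) — viewed as a single quotient this runs to ∞/∞, not the 0/0 clash this candidate addresses; an at-infinity variant of the rule would resolve it, but comparing leading growth reads the answer without differentiating.
- dominant-term comparison — yes — fits the structure here.


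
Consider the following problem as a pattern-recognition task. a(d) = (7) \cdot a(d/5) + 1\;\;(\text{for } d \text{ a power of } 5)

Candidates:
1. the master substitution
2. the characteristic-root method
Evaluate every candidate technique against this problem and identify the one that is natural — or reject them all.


Technique: the master substitution — the argument shrinks by the factor 5, so measure the index on a logarithmic scale and the recursion becomes a shift.
- the master substitution — applies; the problem has the shape this method handles.
- the characteristic-root method: the recursion divides its index rather than shifting it — outside the constant-shift family the root method covers.


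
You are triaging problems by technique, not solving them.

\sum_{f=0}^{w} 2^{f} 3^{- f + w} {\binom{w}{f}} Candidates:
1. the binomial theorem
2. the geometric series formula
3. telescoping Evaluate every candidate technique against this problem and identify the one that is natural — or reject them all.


Best approach: the binomial theorem — terms weighting {\binom{w}{f}} against matched powers of 2 and 3 reassemble into (2 + 3)^w by the binomial theorem.
- the binomial theorem: a fit — the right tool for this form.
- the geometric series formula — no single multiplier carries one term to the next throughout the sum.
- telescoping — writing out consecutive terms as given produces no pairwise cancellation.


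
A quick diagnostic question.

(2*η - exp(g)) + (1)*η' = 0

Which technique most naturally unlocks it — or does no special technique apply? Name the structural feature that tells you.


Best approach: a linear integrating factor — η enters only linearly with coefficient 2; multiply by exp of the integral of 2 and the left side becomes one derivative.


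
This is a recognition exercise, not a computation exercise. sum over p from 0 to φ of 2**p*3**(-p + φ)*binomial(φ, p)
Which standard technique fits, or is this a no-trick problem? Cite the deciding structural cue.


Diagnosis: the binomial theorem — binomial coefficients against complementary powers of 2 and 3: recognize the binomial expansion and resum.


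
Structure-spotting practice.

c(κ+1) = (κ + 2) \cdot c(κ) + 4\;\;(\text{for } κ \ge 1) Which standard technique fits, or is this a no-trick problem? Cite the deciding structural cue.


Verdict: a summation factor — rescale the sequence by the product of the weights κ + 2 so far — the recurrence collapses to a plain running sum.


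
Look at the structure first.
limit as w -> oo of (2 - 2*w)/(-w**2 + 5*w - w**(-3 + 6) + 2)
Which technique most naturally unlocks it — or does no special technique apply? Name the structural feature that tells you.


Best approach: dominant-term comparison — as w grows, only the highest-degree terms matter — compare leading terms and read the limit off. As a single quotient, the ∞/∞ shape would yield to repeated differentiation as well — the growth comparison gets there in one look.


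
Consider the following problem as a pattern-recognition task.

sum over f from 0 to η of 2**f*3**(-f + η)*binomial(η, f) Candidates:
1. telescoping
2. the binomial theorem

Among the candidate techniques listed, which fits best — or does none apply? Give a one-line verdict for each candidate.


Method: the binomial theorem — terms weighting binomial(η, f) against matched powers of 2 and 3 reassemble into (2 + 3)^η by the binomial theorem.
- telescoping: writing out consecutive terms as given produces no pairwise cancellation.
- the binomial theorem — yes, a natural case for it.


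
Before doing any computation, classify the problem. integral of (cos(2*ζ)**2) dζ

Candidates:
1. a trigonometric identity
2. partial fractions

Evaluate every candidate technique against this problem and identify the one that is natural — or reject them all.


Verdict: a trigonometric identity — the even trigonometric power cos(2*ζ)**2 reduces by a double-angle identity before any integration is attempted.
- a trigonometric identity — yes — fits the structure here.
- partial fractions: there is no rational-function structure to decompose.


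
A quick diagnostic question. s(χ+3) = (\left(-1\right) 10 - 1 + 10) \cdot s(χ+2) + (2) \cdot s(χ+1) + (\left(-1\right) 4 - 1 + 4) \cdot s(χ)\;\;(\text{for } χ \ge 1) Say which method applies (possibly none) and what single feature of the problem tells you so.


Technique: the characteristic-root method — the recurrence is linear and homogeneous with constant coefficients, so the ansatz r^χ turns it into a polynomial equation for r.


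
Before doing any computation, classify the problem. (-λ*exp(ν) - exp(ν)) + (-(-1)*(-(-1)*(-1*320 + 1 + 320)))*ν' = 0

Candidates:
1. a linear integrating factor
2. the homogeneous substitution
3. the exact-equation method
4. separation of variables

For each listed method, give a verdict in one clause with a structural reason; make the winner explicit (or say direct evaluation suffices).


Technique: separation of variables — one side of the product carries the independent variable, the other the unknown — the textbook separation shape.
- a linear integrating factor: a nonlinear term in the unknown puts this outside the integrating-factor template.
- the homogeneous substitution — the ratio substitution does not collapse this equation.
- the exact-equation method: the mixed partial derivatives differ, so the left side is not a total differential.
- separation of variables: a fit — the right tool for this form.


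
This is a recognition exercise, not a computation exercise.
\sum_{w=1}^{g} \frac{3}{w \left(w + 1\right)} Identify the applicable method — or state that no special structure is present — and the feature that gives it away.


Method: telescoping — integer-spaced poles in \frac{3}{w \left(w + 1\right)} are the telescoping signature in disguise.


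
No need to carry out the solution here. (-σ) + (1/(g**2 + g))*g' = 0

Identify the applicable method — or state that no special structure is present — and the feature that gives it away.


Best approach: separation of variables — the derivative equals a pure function of σ (namely σ) times a pure function of g (namely g**2 + g); divide and integrate each side. A Bernoulli rewrite would carry it as the equation stands — separating the variables needs no rearrangement either.


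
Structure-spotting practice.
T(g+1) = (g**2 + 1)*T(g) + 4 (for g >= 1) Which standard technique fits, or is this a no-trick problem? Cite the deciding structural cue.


Verdict: a summation factor — rescale the sequence by the product of the weights g**2 + 1 so far — the recurrence collapses to a plain running sum.


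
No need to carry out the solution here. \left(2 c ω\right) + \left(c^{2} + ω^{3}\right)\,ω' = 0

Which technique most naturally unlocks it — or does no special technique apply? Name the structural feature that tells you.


Technique: the exact-equation method — take the mixed partials of 2 c ω and c^{2} + ω^{3}: they are equal, which certifies an exact differential.


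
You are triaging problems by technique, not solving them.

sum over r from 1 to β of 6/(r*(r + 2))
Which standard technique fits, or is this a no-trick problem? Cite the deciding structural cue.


Technique: telescoping — the denominator's roots in 6/(r*(r + 2)) sit an integer apart: decomposition produces a self-cancelling chain.


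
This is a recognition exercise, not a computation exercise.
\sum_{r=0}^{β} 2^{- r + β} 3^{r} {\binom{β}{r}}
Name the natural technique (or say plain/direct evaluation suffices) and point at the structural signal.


Diagnosis: the binomial theorem — binomial coefficients against complementary powers of 3 and 2: recognize the binomial expansion and resum.


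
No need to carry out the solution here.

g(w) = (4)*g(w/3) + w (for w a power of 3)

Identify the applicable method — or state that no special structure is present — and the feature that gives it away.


Technique: the master substitution — treat m = log base 3 of w as the new clock: one recursion step advances m by one while w scales by 3.


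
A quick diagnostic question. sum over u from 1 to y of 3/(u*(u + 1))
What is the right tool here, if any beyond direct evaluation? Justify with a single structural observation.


Diagnosis: telescoping — one partial-fraction pass turns 3/(u*(u + 1)) into a shifted difference, and shifted differences telescope.


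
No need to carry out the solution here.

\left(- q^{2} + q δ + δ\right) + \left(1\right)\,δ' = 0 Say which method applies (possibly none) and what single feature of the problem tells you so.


Technique: a linear integrating factor — linear in the unknown with genuine forcing: multiply through by the exponential of the integrated coefficient and the left side closes into one derivative.


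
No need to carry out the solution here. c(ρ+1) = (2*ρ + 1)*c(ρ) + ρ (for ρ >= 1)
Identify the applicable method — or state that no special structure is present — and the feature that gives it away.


Diagnosis: a summation factor — because the multiplier 2*ρ + 1 is index-dependent, divide through by its running product and sum the resulting differences.


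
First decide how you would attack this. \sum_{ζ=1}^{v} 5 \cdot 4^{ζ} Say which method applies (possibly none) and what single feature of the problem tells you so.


Technique: the geometric series formula — term-over-term division gives 4 every time — index-free ratio, geometric sum formula applies.


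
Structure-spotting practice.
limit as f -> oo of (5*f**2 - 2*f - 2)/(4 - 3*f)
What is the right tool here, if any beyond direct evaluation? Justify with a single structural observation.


Verdict: dominant-term comparison — divide through by the highest power of f; every lower-order term dies and the dominant terms decide the limit. l'Hôpital's at-infinity variant applies to the expression viewed as a single quotient; the leading-term comparison is the direct route.


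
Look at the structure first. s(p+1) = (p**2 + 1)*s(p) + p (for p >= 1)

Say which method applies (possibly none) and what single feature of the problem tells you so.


Best approach: a summation factor — first-order linear but the coefficient p**2 + 1 moves with the index — divide by the cumulative product and telescope.


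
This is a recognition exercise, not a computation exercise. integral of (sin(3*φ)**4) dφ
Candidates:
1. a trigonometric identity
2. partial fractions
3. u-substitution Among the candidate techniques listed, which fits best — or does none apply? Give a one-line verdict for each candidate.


Best approach: a trigonometric identity — the exponent on sin(3*φ)**4 is even — the power-reduction identity is the standard preprocessing step.
- a trigonometric identity — applicable, and directly so.
- partial fractions — there is no rational-function structure to decompose.
- u-substitution: no subexpression of the integrand pairs with its own derivative as a factor — individual terms may offer their own substitutions, but any change of variable covering the whole integral would have to be constructed from outside the expression.


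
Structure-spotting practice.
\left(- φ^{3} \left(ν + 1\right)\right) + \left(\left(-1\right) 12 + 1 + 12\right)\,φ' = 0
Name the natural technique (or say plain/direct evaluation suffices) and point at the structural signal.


Technique: separation of variables — one side of the product carries the independent variable, the other the unknown — the textbook separation shape.


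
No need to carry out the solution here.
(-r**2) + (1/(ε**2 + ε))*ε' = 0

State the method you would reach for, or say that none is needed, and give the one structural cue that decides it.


Technique: separation of variables — the slope splits multiplicatively: r**2 carrying all r-dependence times ε**2 + ε carrying all ε-dependence — separate and integrate. Rearranged, this also fits the Bernoulli template directly; separation reads the product structure as given.


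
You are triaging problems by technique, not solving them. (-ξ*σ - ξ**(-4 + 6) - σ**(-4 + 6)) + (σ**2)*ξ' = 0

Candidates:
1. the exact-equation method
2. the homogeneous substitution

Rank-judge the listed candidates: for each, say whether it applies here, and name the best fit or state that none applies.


Method: the homogeneous substitution — scaling σ and ξ together leaves the slope fixed — it depends only on ξ/σ, so substitute the ratio.
- the exact-equation method: the mixed-partials test fails on this split — it is not an exact differential as presented.
- the homogeneous substitution — yes, a natural case for it.


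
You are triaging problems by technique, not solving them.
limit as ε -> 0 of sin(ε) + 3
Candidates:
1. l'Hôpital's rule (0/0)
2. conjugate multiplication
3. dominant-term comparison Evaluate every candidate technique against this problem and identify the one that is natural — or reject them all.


Best approach: no special technique — the expression is continuous at 0 — substitute and evaluate; no indeterminate form appears.
- l'Hôpital's rule (0/0) — substituting the point produces a determinate value, not a 0 over 0 clash.
- conjugate multiplication — no difference of divergent radicals appears, so rationalizing has nothing to cancel.
- dominant-term comparison: this limit is not decided by comparing leading-term growth at infinity.


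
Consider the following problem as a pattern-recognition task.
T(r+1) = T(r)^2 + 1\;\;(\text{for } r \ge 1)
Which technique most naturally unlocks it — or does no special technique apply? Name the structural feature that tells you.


Verdict: no special technique — the recurrence is nonlinear in the sequence terms; no linear-recurrence method fits it as written — one iterates or studies it directly.
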